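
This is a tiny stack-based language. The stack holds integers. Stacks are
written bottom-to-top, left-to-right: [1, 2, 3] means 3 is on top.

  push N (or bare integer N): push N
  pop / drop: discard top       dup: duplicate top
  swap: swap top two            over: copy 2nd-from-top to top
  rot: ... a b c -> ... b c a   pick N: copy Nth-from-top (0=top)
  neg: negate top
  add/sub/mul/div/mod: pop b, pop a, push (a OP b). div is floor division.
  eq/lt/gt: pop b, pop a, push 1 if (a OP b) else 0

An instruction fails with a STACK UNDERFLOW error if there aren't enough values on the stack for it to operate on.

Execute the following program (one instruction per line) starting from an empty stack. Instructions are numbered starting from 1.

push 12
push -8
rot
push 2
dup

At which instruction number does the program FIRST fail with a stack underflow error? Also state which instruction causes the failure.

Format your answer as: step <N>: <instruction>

Answer: step 3: rot

Derivation:
Step 1 ('push 12'): stack = [12], depth = 1
Step 2 ('push -8'): stack = [12, -8], depth = 2
Step 3 ('rot'): needs 3 value(s) but depth is 2 — STACK UNDERFLOW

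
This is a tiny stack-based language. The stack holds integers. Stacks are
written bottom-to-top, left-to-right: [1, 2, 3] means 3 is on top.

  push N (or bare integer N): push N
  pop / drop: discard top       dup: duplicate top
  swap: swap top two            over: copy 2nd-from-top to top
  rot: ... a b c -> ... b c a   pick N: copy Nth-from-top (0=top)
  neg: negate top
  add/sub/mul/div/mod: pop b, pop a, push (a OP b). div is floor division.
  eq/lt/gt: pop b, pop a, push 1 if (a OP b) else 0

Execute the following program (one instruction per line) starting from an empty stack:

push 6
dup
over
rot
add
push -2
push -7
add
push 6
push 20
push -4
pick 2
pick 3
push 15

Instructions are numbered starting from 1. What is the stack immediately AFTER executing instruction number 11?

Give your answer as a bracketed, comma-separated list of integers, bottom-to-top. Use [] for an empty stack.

Answer: [6, 12, -9, 6, 20, -4]

Derivation:
Step 1 ('push 6'): [6]
Step 2 ('dup'): [6, 6]
Step 3 ('over'): [6, 6, 6]
Step 4 ('rot'): [6, 6, 6]
Step 5 ('add'): [6, 12]
Step 6 ('push -2'): [6, 12, -2]
Step 7 ('push -7'): [6, 12, -2, -7]
Step 8 ('add'): [6, 12, -9]
Step 9 ('push 6'): [6, 12, -9, 6]
Step 10 ('push 20'): [6, 12, -9, 6, 20]
Step 11 ('push -4'): [6, 12, -9, 6, 20, -4]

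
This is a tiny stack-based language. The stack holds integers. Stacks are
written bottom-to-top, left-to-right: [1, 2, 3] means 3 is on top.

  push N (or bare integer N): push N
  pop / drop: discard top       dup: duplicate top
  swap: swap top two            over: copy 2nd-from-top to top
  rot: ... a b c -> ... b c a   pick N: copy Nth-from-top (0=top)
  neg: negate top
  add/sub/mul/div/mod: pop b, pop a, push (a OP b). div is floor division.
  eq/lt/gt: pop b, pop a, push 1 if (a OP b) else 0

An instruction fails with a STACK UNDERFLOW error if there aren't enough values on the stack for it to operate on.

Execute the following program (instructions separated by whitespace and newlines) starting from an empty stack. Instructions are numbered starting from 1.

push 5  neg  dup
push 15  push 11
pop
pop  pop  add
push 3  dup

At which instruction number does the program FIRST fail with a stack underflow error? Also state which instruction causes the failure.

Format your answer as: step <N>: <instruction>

Answer: step 9: add

Derivation:
Step 1 ('push 5'): stack = [5], depth = 1
Step 2 ('neg'): stack = [-5], depth = 1
Step 3 ('dup'): stack = [-5, -5], depth = 2
Step 4 ('push 15'): stack = [-5, -5, 15], depth = 3
Step 5 ('push 11'): stack = [-5, -5, 15, 11], depth = 4
Step 6 ('pop'): stack = [-5, -5, 15], depth = 3
Step 7 ('pop'): stack = [-5, -5], depth = 2
Step 8 ('pop'): stack = [-5], depth = 1
Step 9 ('add'): needs 2 value(s) but depth is 1 — STACK UNDERFLOW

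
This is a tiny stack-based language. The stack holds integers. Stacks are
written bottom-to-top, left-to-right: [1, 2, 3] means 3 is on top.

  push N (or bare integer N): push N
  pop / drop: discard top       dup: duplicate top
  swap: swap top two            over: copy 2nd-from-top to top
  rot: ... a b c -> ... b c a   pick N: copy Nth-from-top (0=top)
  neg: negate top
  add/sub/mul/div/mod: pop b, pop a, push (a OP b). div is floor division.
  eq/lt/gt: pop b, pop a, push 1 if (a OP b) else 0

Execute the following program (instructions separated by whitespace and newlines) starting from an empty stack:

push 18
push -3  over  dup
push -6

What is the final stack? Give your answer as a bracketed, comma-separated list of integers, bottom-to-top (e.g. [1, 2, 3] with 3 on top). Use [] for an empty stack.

Answer: [18, -3, 18, 18, -6]

Derivation:
After 'push 18': [18]
After 'push -3': [18, -3]
After 'over': [18, -3, 18]
After 'dup': [18, -3, 18, 18]
After 'push -6': [18, -3, 18, 18, -6]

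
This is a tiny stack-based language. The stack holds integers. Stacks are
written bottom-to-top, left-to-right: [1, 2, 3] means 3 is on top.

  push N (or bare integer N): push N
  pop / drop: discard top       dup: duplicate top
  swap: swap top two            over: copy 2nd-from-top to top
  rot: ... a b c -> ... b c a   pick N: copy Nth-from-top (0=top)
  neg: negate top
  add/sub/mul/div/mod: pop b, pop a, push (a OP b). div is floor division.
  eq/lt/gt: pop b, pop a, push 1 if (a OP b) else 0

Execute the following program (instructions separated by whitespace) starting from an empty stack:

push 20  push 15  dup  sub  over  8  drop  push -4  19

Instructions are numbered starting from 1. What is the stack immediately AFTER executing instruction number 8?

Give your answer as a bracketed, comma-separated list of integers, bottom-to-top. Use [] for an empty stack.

Answer: [20, 0, 20, -4]

Derivation:
Step 1 ('push 20'): [20]
Step 2 ('push 15'): [20, 15]
Step 3 ('dup'): [20, 15, 15]
Step 4 ('sub'): [20, 0]
Step 5 ('over'): [20, 0, 20]
Step 6 ('8'): [20, 0, 20, 8]
Step 7 ('drop'): [20, 0, 20]
Step 8 ('push -4'): [20, 0, 20, -4]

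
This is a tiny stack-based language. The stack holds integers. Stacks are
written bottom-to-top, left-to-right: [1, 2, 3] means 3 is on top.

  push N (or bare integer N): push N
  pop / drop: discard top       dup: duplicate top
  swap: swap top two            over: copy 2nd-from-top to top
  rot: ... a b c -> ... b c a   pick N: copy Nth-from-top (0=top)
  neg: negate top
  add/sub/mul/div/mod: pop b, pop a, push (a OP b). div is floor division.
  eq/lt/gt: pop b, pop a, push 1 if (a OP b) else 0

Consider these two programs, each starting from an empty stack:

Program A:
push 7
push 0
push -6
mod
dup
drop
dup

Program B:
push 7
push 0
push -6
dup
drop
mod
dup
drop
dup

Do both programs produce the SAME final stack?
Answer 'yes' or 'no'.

Answer: yes

Derivation:
Program A trace:
  After 'push 7': [7]
  After 'push 0': [7, 0]
  After 'push -6': [7, 0, -6]
  After 'mod': [7, 0]
  After 'dup': [7, 0, 0]
  After 'drop': [7, 0]
  After 'dup': [7, 0, 0]
Program A final stack: [7, 0, 0]

Program B trace:
  After 'push 7': [7]
  After 'push 0': [7, 0]
  After 'push -6': [7, 0, -6]
  After 'dup': [7, 0, -6, -6]
  After 'drop': [7, 0, -6]
  After 'mod': [7, 0]
  After 'dup': [7, 0, 0]
  After 'drop': [7, 0]
  After 'dup': [7, 0, 0]
Program B final stack: [7, 0, 0]
Same: yes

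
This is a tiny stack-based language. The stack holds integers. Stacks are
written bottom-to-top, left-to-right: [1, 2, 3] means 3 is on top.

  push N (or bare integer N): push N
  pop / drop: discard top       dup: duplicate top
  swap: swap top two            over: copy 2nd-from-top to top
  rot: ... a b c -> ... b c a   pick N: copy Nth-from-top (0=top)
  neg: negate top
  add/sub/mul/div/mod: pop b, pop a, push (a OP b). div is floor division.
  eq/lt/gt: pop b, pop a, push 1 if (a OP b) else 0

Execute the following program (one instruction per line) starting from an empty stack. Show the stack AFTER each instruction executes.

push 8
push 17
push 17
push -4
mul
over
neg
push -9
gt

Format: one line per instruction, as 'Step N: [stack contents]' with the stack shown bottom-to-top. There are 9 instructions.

Step 1: [8]
Step 2: [8, 17]
Step 3: [8, 17, 17]
Step 4: [8, 17, 17, -4]
Step 5: [8, 17, -68]
Step 6: [8, 17, -68, 17]
Step 7: [8, 17, -68, -17]
Step 8: [8, 17, -68, -17, -9]
Step 9: [8, 17, -68, 0]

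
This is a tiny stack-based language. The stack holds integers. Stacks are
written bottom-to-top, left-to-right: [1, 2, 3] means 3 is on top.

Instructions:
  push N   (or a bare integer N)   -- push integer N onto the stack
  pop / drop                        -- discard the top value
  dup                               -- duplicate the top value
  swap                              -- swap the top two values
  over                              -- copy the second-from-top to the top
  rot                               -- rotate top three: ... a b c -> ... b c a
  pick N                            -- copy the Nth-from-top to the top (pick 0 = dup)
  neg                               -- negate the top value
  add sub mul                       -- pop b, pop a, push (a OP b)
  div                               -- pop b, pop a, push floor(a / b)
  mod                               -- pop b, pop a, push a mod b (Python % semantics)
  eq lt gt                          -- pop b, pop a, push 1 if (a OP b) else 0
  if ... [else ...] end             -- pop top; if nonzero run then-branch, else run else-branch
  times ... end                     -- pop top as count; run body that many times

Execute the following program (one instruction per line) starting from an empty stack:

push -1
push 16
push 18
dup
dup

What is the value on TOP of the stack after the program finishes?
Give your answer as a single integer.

Answer: 18

Derivation:
After 'push -1': [-1]
After 'push 16': [-1, 16]
After 'push 18': [-1, 16, 18]
After 'dup': [-1, 16, 18, 18]
After 'dup': [-1, 16, 18, 18, 18]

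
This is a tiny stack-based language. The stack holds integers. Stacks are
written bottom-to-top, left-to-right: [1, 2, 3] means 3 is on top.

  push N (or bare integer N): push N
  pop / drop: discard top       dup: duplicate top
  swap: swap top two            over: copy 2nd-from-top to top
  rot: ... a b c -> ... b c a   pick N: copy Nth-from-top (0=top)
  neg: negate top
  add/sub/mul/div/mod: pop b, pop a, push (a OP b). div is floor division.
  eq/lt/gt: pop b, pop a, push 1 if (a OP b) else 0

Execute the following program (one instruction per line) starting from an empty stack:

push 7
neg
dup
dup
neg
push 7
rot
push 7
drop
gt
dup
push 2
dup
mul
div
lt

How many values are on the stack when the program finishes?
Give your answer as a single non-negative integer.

Answer: 3

Derivation:
After 'push 7': stack = [7] (depth 1)
After 'neg': stack = [-7] (depth 1)
After 'dup': stack = [-7, -7] (depth 2)
After 'dup': stack = [-7, -7, -7] (depth 3)
After 'neg': stack = [-7, -7, 7] (depth 3)
After 'push 7': stack = [-7, -7, 7, 7] (depth 4)
After 'rot': stack = [-7, 7, 7, -7] (depth 4)
After 'push 7': stack = [-7, 7, 7, -7, 7] (depth 5)
After 'drop': stack = [-7, 7, 7, -7] (depth 4)
After 'gt': stack = [-7, 7, 1] (depth 3)
After 'dup': stack = [-7, 7, 1, 1] (depth 4)
After 'push 2': stack = [-7, 7, 1, 1, 2] (depth 5)
After 'dup': stack = [-7, 7, 1, 1, 2, 2] (depth 6)
After 'mul': stack = [-7, 7, 1, 1, 4] (depth 5)
After 'div': stack = [-7, 7, 1, 0] (depth 4)
After 'lt': stack = [-7, 7, 0] (depth 3)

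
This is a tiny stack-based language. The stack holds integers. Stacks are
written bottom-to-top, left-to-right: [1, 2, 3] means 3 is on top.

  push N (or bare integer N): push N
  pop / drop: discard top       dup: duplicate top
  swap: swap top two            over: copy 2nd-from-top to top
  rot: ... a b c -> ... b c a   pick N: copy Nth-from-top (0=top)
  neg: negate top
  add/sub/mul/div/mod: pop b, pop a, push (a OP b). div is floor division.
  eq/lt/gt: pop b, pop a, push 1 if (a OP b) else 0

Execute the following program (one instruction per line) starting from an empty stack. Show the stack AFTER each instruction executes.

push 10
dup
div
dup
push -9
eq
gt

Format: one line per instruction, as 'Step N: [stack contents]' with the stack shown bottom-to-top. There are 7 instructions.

Step 1: [10]
Step 2: [10, 10]
Step 3: [1]
Step 4: [1, 1]
Step 5: [1, 1, -9]
Step 6: [1, 0]
Step 7: [1]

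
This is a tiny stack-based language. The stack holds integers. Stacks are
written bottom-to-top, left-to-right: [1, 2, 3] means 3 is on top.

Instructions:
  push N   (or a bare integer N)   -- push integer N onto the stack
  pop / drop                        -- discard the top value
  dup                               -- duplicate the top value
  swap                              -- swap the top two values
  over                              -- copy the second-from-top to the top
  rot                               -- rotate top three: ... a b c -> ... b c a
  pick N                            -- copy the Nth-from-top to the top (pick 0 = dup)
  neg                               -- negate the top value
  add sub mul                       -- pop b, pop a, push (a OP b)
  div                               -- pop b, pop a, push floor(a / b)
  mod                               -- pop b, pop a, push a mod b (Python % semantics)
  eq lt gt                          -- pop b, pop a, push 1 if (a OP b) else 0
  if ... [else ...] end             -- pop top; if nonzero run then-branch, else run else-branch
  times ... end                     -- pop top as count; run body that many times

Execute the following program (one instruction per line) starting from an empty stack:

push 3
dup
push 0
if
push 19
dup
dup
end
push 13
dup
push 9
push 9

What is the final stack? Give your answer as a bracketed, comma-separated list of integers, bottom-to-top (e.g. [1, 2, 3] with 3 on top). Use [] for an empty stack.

Answer: [3, 3, 13, 13, 9, 9]

Derivation:
After 'push 3': [3]
After 'dup': [3, 3]
After 'push 0': [3, 3, 0]
After 'if': [3, 3]
After 'push 13': [3, 3, 13]
After 'dup': [3, 3, 13, 13]
After 'push 9': [3, 3, 13, 13, 9]
After 'push 9': [3, 3, 13, 13, 9, 9]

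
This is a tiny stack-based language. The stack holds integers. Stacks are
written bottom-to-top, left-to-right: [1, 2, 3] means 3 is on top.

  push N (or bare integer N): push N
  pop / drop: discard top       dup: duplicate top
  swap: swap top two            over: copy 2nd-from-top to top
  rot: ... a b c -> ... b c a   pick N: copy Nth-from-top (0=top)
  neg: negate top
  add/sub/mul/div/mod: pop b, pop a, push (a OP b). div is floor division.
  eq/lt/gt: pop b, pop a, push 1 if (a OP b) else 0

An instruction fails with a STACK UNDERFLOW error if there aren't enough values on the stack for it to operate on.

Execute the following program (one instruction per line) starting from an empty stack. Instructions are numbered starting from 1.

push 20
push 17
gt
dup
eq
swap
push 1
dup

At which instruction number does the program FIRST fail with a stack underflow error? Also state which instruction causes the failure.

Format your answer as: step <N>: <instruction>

Answer: step 6: swap

Derivation:
Step 1 ('push 20'): stack = [20], depth = 1
Step 2 ('push 17'): stack = [20, 17], depth = 2
Step 3 ('gt'): stack = [1], depth = 1
Step 4 ('dup'): stack = [1, 1], depth = 2
Step 5 ('eq'): stack = [1], depth = 1
Step 6 ('swap'): needs 2 value(s) but depth is 1 — STACK UNDERFLOW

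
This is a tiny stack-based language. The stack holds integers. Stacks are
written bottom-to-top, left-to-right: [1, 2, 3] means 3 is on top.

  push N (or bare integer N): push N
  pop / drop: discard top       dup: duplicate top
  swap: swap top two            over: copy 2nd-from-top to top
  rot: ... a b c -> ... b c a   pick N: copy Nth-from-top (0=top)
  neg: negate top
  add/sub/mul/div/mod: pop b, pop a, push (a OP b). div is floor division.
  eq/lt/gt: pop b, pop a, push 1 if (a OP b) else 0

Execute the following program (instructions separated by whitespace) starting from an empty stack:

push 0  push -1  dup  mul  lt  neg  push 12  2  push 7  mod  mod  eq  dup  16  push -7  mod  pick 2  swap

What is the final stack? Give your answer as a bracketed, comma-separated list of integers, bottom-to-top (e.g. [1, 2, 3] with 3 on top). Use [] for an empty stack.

Answer: [0, 0, 0, -5]

Derivation:
After 'push 0': [0]
After 'push -1': [0, -1]
After 'dup': [0, -1, -1]
After 'mul': [0, 1]
After 'lt': [1]
After 'neg': [-1]
After 'push 12': [-1, 12]
After 'push 2': [-1, 12, 2]
After 'push 7': [-1, 12, 2, 7]
After 'mod': [-1, 12, 2]
After 'mod': [-1, 0]
After 'eq': [0]
After 'dup': [0, 0]
After 'push 16': [0, 0, 16]
After 'push -7': [0, 0, 16, -7]
After 'mod': [0, 0, -5]
After 'pick 2': [0, 0, -5, 0]
After 'swap': [0, 0, 0, -5]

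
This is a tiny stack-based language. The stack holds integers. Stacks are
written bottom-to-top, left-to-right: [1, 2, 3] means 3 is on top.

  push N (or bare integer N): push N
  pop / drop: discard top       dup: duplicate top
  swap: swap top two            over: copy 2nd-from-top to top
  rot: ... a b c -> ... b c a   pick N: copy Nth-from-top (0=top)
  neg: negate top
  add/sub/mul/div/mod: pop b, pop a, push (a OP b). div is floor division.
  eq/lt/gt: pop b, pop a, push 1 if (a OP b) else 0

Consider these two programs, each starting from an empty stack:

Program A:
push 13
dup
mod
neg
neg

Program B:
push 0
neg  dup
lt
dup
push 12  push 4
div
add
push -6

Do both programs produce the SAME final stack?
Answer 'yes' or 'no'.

Answer: no

Derivation:
Program A trace:
  After 'push 13': [13]
  After 'dup': [13, 13]
  After 'mod': [0]
  After 'neg': [0]
  After 'neg': [0]
Program A final stack: [0]

Program B trace:
  After 'push 0': [0]
  After 'neg': [0]
  After 'dup': [0, 0]
  After 'lt': [0]
  After 'dup': [0, 0]
  After 'push 12': [0, 0, 12]
  After 'push 4': [0, 0, 12, 4]
  After 'div': [0, 0, 3]
  After 'add': [0, 3]
  After 'push -6': [0, 3, -6]
Program B final stack: [0, 3, -6]
Same: no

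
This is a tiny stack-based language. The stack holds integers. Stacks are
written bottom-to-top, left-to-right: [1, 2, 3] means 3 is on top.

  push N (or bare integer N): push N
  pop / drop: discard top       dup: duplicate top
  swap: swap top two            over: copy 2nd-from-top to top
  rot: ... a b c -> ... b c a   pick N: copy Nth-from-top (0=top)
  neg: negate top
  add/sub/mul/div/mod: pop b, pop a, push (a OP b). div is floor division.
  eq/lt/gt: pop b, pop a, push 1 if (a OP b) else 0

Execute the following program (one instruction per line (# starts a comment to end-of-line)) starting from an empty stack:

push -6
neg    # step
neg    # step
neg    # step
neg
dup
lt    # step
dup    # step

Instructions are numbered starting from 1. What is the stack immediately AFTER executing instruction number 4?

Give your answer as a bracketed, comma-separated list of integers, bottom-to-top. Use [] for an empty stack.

Answer: [6]

Derivation:
Step 1 ('push -6'): [-6]
Step 2 ('neg'): [6]
Step 3 ('neg'): [-6]
Step 4 ('neg'): [6]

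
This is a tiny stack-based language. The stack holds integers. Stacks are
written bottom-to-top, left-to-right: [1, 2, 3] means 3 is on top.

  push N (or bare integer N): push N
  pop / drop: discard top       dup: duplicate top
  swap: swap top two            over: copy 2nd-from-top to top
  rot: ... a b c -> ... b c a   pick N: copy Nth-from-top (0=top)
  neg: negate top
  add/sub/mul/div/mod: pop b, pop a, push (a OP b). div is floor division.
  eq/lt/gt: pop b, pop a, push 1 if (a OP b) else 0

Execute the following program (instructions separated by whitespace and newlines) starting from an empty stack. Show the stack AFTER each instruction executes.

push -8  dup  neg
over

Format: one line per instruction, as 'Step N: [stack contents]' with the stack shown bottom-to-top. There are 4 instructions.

Step 1: [-8]
Step 2: [-8, -8]
Step 3: [-8, 8]
Step 4: [-8, 8, -8]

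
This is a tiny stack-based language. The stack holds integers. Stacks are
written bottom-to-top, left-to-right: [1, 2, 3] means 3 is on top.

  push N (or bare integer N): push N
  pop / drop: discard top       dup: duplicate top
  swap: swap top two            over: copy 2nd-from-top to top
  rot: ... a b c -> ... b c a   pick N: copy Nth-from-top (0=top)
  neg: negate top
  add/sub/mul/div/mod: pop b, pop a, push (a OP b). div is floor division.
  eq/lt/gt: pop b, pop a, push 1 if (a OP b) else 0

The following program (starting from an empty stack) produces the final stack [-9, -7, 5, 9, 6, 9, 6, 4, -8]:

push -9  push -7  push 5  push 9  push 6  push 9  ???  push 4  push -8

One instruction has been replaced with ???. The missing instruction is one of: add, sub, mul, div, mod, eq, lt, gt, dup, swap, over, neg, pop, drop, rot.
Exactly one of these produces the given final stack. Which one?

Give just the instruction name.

Answer: over

Derivation:
Stack before ???: [-9, -7, 5, 9, 6, 9]
Stack after ???:  [-9, -7, 5, 9, 6, 9, 6]
The instruction that transforms [-9, -7, 5, 9, 6, 9] -> [-9, -7, 5, 9, 6, 9, 6] is: over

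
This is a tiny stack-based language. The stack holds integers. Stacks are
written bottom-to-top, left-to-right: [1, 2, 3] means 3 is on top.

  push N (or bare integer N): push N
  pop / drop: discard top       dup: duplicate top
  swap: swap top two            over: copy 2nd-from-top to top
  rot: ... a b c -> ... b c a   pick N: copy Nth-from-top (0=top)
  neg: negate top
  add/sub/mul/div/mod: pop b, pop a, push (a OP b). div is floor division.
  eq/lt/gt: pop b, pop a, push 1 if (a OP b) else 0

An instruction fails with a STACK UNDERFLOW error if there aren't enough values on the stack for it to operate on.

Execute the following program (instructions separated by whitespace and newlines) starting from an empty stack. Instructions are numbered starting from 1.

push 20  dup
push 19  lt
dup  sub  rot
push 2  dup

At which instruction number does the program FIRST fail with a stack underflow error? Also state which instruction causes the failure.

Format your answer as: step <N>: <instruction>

Step 1 ('push 20'): stack = [20], depth = 1
Step 2 ('dup'): stack = [20, 20], depth = 2
Step 3 ('push 19'): stack = [20, 20, 19], depth = 3
Step 4 ('lt'): stack = [20, 0], depth = 2
Step 5 ('dup'): stack = [20, 0, 0], depth = 3
Step 6 ('sub'): stack = [20, 0], depth = 2
Step 7 ('rot'): needs 3 value(s) but depth is 2 — STACK UNDERFLOW

Answer: step 7: rot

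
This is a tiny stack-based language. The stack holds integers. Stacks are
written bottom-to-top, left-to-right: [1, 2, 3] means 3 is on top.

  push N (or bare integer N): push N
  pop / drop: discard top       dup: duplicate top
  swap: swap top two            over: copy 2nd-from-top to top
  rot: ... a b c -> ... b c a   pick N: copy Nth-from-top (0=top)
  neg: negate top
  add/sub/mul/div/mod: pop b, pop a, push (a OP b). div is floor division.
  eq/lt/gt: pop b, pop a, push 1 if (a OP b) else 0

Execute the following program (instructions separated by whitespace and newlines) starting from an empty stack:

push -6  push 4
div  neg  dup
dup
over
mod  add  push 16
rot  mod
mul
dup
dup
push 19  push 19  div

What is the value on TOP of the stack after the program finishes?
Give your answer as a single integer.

After 'push -6': [-6]
After 'push 4': [-6, 4]
After 'div': [-2]
After 'neg': [2]
After 'dup': [2, 2]
After 'dup': [2, 2, 2]
After 'over': [2, 2, 2, 2]
After 'mod': [2, 2, 0]
After 'add': [2, 2]
After 'push 16': [2, 2, 16]
After 'rot': [2, 16, 2]
After 'mod': [2, 0]
After 'mul': [0]
After 'dup': [0, 0]
After 'dup': [0, 0, 0]
After 'push 19': [0, 0, 0, 19]
After 'push 19': [0, 0, 0, 19, 19]
After 'div': [0, 0, 0, 1]

Answer: 1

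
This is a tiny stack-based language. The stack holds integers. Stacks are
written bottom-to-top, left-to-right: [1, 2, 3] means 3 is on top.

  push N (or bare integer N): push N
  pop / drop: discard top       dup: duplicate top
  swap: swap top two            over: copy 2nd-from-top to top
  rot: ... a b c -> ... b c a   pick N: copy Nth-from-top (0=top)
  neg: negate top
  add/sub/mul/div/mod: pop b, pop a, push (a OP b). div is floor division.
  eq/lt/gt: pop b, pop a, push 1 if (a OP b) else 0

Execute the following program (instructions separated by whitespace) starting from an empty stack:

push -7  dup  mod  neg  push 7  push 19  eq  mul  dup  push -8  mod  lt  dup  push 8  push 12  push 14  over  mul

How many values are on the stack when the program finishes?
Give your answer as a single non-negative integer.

Answer: 5

Derivation:
After 'push -7': stack = [-7] (depth 1)
After 'dup': stack = [-7, -7] (depth 2)
After 'mod': stack = [0] (depth 1)
After 'neg': stack = [0] (depth 1)
After 'push 7': stack = [0, 7] (depth 2)
After 'push 19': stack = [0, 7, 19] (depth 3)
After 'eq': stack = [0, 0] (depth 2)
After 'mul': stack = [0] (depth 1)
After 'dup': stack = [0, 0] (depth 2)
After 'push -8': stack = [0, 0, -8] (depth 3)
After 'mod': stack = [0, 0] (depth 2)
After 'lt': stack = [0] (depth 1)
After 'dup': stack = [0, 0] (depth 2)
After 'push 8': stack = [0, 0, 8] (depth 3)
After 'push 12': stack = [0, 0, 8, 12] (depth 4)
After 'push 14': stack = [0, 0, 8, 12, 14] (depth 5)
After 'over': stack = [0, 0, 8, 12, 14, 12] (depth 6)
After 'mul': stack = [0, 0, 8, 12, 168] (depth 5)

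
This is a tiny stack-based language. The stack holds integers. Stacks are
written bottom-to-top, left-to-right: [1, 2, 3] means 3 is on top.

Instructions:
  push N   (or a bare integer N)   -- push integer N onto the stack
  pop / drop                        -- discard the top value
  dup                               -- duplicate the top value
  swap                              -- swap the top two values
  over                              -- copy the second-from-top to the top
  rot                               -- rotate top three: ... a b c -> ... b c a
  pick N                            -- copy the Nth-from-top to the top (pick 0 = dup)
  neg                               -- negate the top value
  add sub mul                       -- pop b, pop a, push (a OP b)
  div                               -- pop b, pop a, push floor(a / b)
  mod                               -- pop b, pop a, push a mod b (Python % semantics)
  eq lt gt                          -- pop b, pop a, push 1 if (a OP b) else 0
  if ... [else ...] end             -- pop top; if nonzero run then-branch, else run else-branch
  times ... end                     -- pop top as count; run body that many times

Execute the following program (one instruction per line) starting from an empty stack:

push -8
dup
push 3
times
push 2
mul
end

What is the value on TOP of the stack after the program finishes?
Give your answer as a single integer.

After 'push -8': [-8]
After 'dup': [-8, -8]
After 'push 3': [-8, -8, 3]
After 'times': [-8, -8]
After 'push 2': [-8, -8, 2]
After 'mul': [-8, -16]
After 'push 2': [-8, -16, 2]
After 'mul': [-8, -32]
After 'push 2': [-8, -32, 2]
After 'mul': [-8, -64]

Answer: -64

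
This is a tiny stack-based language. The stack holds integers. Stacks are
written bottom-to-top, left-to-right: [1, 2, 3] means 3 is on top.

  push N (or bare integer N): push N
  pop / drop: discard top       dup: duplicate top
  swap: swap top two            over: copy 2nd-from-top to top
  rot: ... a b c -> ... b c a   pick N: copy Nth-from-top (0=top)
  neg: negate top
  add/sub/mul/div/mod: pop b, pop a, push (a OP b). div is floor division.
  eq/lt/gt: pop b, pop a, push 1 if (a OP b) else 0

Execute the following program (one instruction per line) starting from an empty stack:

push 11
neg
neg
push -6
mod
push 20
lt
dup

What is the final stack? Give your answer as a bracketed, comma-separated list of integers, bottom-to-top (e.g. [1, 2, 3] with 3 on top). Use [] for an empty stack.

Answer: [1, 1]

Derivation:
After 'push 11': [11]
After 'neg': [-11]
After 'neg': [11]
After 'push -6': [11, -6]
After 'mod': [-1]
After 'push 20': [-1, 20]
After 'lt': [1]
After 'dup': [1, 1]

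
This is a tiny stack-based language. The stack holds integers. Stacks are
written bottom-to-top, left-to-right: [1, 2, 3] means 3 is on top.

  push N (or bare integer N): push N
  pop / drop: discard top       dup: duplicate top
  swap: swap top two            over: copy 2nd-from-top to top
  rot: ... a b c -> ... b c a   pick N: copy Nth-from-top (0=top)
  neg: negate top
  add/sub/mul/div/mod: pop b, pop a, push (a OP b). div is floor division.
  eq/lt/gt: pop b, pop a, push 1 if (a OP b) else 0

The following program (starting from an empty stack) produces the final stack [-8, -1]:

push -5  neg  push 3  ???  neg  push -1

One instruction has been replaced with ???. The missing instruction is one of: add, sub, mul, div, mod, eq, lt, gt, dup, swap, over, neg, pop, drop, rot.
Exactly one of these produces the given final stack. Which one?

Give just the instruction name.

Answer: add

Derivation:
Stack before ???: [5, 3]
Stack after ???:  [8]
The instruction that transforms [5, 3] -> [8] is: add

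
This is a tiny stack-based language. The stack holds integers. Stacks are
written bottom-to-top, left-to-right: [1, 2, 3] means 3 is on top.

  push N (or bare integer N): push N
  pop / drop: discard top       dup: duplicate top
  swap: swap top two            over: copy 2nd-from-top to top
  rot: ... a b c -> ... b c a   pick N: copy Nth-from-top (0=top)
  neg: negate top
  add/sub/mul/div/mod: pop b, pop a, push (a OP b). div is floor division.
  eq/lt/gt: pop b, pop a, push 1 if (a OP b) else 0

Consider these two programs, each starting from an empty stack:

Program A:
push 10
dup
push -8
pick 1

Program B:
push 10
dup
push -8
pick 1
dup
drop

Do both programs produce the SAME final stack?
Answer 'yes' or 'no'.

Answer: yes

Derivation:
Program A trace:
  After 'push 10': [10]
  After 'dup': [10, 10]
  After 'push -8': [10, 10, -8]
  After 'pick 1': [10, 10, -8, 10]
Program A final stack: [10, 10, -8, 10]

Program B trace:
  After 'push 10': [10]
  After 'dup': [10, 10]
  After 'push -8': [10, 10, -8]
  After 'pick 1': [10, 10, -8, 10]
  After 'dup': [10, 10, -8, 10, 10]
  After 'drop': [10, 10, -8, 10]
Program B final stack: [10, 10, -8, 10]
Same: yes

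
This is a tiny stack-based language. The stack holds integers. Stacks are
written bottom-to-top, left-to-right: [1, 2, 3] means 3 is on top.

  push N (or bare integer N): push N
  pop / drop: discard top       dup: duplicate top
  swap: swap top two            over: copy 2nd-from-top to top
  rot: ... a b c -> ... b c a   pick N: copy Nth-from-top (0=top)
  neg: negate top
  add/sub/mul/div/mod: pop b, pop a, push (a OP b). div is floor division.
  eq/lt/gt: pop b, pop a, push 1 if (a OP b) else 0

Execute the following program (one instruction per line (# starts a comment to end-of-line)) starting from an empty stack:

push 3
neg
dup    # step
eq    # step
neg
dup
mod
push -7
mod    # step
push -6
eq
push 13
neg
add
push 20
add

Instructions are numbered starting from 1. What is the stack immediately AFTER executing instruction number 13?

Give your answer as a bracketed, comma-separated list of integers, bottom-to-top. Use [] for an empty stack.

Step 1 ('push 3'): [3]
Step 2 ('neg'): [-3]
Step 3 ('dup'): [-3, -3]
Step 4 ('eq'): [1]
Step 5 ('neg'): [-1]
Step 6 ('dup'): [-1, -1]
Step 7 ('mod'): [0]
Step 8 ('push -7'): [0, -7]
Step 9 ('mod'): [0]
Step 10 ('push -6'): [0, -6]
Step 11 ('eq'): [0]
Step 12 ('push 13'): [0, 13]
Step 13 ('neg'): [0, -13]

Answer: [0, -13]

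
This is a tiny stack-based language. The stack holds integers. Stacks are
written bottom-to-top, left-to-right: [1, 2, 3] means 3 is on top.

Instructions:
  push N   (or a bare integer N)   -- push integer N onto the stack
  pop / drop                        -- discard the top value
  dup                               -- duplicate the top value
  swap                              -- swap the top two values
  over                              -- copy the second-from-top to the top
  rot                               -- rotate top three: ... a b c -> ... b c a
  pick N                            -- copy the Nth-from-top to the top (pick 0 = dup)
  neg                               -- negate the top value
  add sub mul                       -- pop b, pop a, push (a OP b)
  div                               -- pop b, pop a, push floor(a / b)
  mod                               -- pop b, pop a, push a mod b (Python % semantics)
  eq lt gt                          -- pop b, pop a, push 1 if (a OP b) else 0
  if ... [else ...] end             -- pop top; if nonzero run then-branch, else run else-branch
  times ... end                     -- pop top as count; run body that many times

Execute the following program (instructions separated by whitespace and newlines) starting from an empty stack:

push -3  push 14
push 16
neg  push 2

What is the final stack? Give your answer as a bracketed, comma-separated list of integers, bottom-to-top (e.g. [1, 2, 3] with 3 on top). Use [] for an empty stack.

After 'push -3': [-3]
After 'push 14': [-3, 14]
After 'push 16': [-3, 14, 16]
After 'neg': [-3, 14, -16]
After 'push 2': [-3, 14, -16, 2]

Answer: [-3, 14, -16, 2]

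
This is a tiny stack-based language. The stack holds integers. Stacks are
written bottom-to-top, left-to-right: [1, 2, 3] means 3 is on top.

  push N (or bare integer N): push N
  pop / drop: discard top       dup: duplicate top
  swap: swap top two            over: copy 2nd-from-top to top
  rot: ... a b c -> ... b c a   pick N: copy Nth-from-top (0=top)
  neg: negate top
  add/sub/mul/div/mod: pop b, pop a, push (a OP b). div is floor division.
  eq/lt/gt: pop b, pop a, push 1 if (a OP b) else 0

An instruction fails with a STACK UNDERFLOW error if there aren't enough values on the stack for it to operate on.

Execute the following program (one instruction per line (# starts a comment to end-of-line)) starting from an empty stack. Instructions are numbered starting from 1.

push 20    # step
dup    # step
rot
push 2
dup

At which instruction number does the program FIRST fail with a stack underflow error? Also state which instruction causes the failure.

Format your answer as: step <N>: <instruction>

Answer: step 3: rot

Derivation:
Step 1 ('push 20'): stack = [20], depth = 1
Step 2 ('dup'): stack = [20, 20], depth = 2
Step 3 ('rot'): needs 3 value(s) but depth is 2 — STACK UNDERFLOW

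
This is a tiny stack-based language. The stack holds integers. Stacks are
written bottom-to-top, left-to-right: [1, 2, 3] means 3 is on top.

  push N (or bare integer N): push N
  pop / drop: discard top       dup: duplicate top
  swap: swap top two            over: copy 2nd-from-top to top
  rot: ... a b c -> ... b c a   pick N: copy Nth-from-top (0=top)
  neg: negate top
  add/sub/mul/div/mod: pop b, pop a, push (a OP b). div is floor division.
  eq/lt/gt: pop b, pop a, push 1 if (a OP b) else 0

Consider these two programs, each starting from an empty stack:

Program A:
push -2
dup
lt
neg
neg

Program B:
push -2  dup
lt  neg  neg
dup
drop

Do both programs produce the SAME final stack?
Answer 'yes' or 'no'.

Program A trace:
  After 'push -2': [-2]
  After 'dup': [-2, -2]
  After 'lt': [0]
  After 'neg': [0]
  After 'neg': [0]
Program A final stack: [0]

Program B trace:
  After 'push -2': [-2]
  After 'dup': [-2, -2]
  After 'lt': [0]
  After 'neg': [0]
  After 'neg': [0]
  After 'dup': [0, 0]
  After 'drop': [0]
Program B final stack: [0]
Same: yes

Answer: yes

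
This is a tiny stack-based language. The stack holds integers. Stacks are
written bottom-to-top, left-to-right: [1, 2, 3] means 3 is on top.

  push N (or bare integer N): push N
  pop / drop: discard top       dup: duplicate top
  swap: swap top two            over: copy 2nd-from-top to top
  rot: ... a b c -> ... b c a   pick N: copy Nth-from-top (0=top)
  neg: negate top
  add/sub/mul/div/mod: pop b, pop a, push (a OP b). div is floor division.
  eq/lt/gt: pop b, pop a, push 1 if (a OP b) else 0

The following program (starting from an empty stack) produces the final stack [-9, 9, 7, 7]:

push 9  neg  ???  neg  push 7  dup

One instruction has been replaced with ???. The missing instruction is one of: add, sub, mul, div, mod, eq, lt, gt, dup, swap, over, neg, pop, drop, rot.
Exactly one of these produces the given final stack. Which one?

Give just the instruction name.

Answer: dup

Derivation:
Stack before ???: [-9]
Stack after ???:  [-9, -9]
The instruction that transforms [-9] -> [-9, -9] is: dup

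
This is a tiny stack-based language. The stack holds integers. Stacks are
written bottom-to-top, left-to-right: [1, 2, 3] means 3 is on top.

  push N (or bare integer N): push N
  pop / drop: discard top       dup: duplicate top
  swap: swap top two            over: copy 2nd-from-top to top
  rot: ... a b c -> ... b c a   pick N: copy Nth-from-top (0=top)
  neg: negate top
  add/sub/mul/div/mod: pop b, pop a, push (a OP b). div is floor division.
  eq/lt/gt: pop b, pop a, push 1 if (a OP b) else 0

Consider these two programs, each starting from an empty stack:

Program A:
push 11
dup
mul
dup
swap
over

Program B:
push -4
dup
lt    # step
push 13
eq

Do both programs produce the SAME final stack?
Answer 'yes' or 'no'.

Program A trace:
  After 'push 11': [11]
  After 'dup': [11, 11]
  After 'mul': [121]
  After 'dup': [121, 121]
  After 'swap': [121, 121]
  After 'over': [121, 121, 121]
Program A final stack: [121, 121, 121]

Program B trace:
  After 'push -4': [-4]
  After 'dup': [-4, -4]
  After 'lt': [0]
  After 'push 13': [0, 13]
  After 'eq': [0]
Program B final stack: [0]
Same: no

Answer: no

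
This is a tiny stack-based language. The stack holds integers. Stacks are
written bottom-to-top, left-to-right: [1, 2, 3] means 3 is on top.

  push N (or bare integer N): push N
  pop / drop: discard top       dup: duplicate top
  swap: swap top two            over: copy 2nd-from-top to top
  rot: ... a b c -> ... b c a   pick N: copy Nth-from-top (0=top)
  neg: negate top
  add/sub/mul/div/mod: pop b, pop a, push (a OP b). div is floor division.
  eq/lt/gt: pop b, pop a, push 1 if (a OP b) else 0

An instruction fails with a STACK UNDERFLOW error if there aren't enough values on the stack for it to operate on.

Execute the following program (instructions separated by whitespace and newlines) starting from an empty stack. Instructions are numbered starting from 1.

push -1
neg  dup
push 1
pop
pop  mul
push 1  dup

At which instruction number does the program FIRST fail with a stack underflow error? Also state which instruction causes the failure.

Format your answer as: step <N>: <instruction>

Answer: step 7: mul

Derivation:
Step 1 ('push -1'): stack = [-1], depth = 1
Step 2 ('neg'): stack = [1], depth = 1
Step 3 ('dup'): stack = [1, 1], depth = 2
Step 4 ('push 1'): stack = [1, 1, 1], depth = 3
Step 5 ('pop'): stack = [1, 1], depth = 2
Step 6 ('pop'): stack = [1], depth = 1
Step 7 ('mul'): needs 2 value(s) but depth is 1 — STACK UNDERFLOW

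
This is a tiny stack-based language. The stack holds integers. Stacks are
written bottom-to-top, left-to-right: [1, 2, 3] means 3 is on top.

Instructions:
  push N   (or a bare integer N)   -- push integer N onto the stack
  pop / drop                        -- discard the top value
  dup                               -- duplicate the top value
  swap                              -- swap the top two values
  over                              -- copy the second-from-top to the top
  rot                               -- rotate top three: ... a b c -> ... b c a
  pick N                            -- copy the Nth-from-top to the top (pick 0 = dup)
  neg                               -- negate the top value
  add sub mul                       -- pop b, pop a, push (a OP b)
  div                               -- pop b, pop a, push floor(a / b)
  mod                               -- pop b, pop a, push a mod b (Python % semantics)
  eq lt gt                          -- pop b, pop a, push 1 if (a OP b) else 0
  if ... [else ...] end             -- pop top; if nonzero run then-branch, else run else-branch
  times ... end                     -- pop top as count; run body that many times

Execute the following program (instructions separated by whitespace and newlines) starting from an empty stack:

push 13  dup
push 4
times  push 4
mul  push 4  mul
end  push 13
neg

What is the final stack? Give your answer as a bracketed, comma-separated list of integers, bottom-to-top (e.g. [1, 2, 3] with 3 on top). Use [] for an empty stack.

After 'push 13': [13]
After 'dup': [13, 13]
After 'push 4': [13, 13, 4]
After 'times': [13, 13]
After 'push 4': [13, 13, 4]
After 'mul': [13, 52]
After 'push 4': [13, 52, 4]
After 'mul': [13, 208]
After 'push 4': [13, 208, 4]
After 'mul': [13, 832]
After 'push 4': [13, 832, 4]
After 'mul': [13, 3328]
After 'push 4': [13, 3328, 4]
After 'mul': [13, 13312]
After 'push 4': [13, 13312, 4]
After 'mul': [13, 53248]
After 'push 4': [13, 53248, 4]
After 'mul': [13, 212992]
After 'push 4': [13, 212992, 4]
After 'mul': [13, 851968]
After 'push 13': [13, 851968, 13]
After 'neg': [13, 851968, -13]

Answer: [13, 851968, -13]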